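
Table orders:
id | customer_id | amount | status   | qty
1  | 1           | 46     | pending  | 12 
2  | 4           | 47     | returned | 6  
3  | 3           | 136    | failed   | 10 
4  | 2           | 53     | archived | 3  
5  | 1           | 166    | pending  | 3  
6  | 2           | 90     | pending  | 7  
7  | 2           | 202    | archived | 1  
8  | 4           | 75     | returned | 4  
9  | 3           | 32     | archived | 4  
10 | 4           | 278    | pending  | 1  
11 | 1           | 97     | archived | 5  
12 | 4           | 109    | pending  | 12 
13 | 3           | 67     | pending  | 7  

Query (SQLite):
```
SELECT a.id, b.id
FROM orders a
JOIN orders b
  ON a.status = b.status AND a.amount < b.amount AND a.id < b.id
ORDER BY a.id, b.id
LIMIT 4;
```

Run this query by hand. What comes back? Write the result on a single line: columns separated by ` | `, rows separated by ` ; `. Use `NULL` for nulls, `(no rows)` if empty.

Pairs (a,b) with same status, a.amount < b.amount, a.id < b.id.
status groups: archived:{4,7,9,11} failed:{3} pending:{1,5,6,10,12,13} returned:{2,8}
Ordered by (a.id, b.id); first 4.

1 | 5 ; 1 | 6 ; 1 | 10 ; 1 | 12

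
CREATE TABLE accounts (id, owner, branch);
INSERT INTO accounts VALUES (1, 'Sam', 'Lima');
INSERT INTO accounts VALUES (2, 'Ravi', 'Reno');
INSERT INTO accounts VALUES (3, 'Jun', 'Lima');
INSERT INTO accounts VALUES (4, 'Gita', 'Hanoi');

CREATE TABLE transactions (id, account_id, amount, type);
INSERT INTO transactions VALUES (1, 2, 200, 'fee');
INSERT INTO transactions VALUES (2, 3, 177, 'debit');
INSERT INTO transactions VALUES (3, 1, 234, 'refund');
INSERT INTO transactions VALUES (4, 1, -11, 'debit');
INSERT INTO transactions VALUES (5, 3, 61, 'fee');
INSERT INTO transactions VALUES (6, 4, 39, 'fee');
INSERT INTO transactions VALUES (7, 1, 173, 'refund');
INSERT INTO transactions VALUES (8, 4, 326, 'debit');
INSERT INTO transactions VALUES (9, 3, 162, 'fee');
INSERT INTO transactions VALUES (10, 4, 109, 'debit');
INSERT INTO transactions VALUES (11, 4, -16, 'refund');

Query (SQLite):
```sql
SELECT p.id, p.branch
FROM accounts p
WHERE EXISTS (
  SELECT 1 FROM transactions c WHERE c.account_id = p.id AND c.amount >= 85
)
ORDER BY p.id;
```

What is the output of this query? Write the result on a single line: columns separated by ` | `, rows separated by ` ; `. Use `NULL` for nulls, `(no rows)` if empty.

For each accounts row, check whether any transactions with matching account_id has amount >= 85.
Keep rows where that is true.

1 | Lima ; 2 | Reno ; 3 | Lima ; 4 | Hanoi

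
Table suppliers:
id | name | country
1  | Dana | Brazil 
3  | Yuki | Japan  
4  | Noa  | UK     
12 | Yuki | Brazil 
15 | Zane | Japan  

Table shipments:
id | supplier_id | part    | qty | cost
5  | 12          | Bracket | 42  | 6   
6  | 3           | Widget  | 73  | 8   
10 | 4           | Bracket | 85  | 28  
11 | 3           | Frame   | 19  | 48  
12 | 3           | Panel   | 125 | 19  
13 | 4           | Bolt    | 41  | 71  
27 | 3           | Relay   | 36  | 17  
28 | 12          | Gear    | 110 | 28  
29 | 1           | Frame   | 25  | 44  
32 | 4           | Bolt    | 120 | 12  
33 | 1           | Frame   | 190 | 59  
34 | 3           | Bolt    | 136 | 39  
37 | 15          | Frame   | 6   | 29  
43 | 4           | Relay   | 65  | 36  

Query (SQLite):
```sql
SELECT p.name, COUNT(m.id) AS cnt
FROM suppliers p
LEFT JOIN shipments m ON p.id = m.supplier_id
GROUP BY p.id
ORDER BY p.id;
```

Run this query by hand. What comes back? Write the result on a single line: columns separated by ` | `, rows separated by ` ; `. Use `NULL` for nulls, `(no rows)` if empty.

LEFT JOIN keeps every suppliers row; unmatched ones get NULL for shipments columns.
Group by suppliers.id and compute COUNT(m.id). COUNT(col) of an all-NULL group is 0.
  1: ids {29, 33} → COUNT(m.id)=2
  3: ids {6, 11, 12, 27, 34} → COUNT(m.id)=5
  4: ids {10, 13, 32, 43} → COUNT(m.id)=4
  12: ids {5, 28} → COUNT(m.id)=2
  15: ids {37} → COUNT(m.id)=1

Dana | 2 ; Yuki | 5 ; Noa | 4 ; Yuki | 2 ; Zane | 1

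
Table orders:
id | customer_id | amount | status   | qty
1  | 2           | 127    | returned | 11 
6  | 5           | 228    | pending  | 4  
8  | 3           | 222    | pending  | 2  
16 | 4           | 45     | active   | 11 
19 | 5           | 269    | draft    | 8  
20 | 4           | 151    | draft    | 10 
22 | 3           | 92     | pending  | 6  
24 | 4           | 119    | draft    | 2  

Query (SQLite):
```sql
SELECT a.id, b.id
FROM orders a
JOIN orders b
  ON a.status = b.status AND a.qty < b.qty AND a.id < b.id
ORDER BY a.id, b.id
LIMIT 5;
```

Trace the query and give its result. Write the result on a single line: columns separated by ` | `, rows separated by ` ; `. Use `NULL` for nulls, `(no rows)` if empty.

6 | 22 ; 8 | 22 ; 19 | 20

Pairs (a,b) with same status, a.qty < b.qty, a.id < b.id.
status groups: active:{16} draft:{19,20,24} pending:{6,8,22} returned:{1}
Ordered by (a.id, b.id); first 5.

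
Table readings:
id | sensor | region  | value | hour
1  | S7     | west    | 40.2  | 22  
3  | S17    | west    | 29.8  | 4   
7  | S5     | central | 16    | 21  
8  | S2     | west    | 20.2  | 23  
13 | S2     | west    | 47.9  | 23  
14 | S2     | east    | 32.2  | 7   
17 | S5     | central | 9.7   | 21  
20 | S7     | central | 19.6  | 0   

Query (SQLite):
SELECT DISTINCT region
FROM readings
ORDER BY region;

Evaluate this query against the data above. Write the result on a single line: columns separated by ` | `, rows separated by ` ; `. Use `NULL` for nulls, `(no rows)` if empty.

central ; east ; west

Collect distinct region values from readings.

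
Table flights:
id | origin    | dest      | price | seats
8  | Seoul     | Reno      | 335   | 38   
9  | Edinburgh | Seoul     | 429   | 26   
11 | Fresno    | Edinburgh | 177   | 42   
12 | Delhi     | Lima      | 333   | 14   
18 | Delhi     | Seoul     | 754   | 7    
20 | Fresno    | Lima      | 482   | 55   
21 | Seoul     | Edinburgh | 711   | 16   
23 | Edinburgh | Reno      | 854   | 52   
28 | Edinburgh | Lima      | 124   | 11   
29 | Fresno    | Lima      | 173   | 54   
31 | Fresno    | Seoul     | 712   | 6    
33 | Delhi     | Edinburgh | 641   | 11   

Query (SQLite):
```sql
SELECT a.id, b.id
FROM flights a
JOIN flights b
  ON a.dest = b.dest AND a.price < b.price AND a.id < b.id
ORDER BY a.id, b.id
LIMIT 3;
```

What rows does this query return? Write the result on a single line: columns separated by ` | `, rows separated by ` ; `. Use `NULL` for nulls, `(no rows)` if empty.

8 | 23 ; 9 | 18 ; 9 | 31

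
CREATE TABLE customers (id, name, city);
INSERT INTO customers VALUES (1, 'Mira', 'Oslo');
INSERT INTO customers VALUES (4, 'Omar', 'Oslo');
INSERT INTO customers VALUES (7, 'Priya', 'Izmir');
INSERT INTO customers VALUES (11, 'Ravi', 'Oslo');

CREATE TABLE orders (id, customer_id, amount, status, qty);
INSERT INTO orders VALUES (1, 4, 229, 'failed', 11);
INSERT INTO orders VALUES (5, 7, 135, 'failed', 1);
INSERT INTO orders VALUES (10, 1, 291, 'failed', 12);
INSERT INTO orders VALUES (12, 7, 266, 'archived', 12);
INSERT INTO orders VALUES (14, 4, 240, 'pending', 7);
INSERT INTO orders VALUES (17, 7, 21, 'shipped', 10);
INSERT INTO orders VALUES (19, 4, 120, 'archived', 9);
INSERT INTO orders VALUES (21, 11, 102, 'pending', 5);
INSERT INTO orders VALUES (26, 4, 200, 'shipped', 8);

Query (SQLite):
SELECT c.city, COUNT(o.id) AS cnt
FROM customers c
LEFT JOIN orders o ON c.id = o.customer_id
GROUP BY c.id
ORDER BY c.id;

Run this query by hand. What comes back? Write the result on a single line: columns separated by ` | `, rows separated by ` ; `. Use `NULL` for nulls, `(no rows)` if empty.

Oslo | 1 ; Oslo | 4 ; Izmir | 3 ; Oslo | 1

LEFT JOIN keeps every customers row; unmatched ones get NULL for orders columns.
Group by customers.id and compute COUNT(o.id). COUNT(col) of an all-NULL group is 0.
  1: ids {10} → COUNT(o.id)=1
  4: ids {1, 14, 19, 26} → COUNT(o.id)=4
  7: ids {5, 12, 17} → COUNT(o.id)=3
  11: ids {21} → COUNT(o.id)=1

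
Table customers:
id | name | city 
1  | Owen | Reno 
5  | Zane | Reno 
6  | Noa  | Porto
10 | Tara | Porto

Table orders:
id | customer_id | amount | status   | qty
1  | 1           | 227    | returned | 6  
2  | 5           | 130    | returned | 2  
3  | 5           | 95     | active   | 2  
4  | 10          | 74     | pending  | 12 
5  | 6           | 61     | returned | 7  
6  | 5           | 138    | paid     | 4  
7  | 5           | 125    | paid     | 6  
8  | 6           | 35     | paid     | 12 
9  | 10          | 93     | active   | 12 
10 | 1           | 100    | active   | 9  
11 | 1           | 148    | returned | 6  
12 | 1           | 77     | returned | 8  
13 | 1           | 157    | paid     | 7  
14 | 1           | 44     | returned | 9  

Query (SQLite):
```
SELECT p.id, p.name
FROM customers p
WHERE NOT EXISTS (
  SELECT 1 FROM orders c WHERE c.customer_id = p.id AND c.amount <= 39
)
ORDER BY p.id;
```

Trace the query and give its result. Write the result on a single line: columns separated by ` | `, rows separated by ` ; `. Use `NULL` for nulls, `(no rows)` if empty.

For each customers row, check whether any orders with matching customer_id has amount <= 39.
Keep rows where that is false.

1 | Owen ; 5 | Zane ; 10 | Tara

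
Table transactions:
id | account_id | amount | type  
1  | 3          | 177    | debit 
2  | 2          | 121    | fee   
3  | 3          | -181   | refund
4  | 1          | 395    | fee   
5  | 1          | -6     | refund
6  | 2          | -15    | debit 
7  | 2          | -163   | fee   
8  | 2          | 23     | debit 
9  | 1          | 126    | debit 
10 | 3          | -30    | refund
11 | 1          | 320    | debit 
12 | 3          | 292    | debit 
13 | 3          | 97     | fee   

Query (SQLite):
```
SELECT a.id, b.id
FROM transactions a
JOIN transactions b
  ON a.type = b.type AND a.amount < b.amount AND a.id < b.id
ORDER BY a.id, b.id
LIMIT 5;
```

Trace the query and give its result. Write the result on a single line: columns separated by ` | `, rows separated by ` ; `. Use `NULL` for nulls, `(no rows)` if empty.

Pairs (a,b) with same type, a.amount < b.amount, a.id < b.id.
type groups: debit:{1,6,8,9,11,12} fee:{2,4,7,13} refund:{3,5,10}
Ordered by (a.id, b.id); first 5.

1 | 11 ; 1 | 12 ; 2 | 4 ; 3 | 5 ; 3 | 10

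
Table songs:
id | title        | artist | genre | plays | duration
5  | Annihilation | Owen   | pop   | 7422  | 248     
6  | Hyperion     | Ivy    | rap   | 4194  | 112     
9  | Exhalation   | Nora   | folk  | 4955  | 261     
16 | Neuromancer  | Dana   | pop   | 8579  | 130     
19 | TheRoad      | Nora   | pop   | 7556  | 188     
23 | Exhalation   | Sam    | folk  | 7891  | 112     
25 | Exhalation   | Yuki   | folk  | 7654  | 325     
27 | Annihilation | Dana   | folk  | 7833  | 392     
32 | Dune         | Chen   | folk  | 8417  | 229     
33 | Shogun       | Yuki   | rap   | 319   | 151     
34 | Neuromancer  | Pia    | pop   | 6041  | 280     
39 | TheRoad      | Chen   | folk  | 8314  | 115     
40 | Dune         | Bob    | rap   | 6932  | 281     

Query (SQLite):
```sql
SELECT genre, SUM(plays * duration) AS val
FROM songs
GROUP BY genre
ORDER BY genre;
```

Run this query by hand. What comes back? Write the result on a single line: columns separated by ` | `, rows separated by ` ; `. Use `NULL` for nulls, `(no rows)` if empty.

For each row compute plays * duration.
Group by genre; take SUM of the expression per group.
  folk: ids {9, 23, 25, 27, 32, 39} → SUM(plays * duration)=10618736
  pop: ids {5, 16, 19, 34} → SUM(plays * duration)=6067934
  rap: ids {6, 33, 40} → SUM(plays * duration)=2465789

folk | 10618736 ; pop | 6067934 ; rap | 2465789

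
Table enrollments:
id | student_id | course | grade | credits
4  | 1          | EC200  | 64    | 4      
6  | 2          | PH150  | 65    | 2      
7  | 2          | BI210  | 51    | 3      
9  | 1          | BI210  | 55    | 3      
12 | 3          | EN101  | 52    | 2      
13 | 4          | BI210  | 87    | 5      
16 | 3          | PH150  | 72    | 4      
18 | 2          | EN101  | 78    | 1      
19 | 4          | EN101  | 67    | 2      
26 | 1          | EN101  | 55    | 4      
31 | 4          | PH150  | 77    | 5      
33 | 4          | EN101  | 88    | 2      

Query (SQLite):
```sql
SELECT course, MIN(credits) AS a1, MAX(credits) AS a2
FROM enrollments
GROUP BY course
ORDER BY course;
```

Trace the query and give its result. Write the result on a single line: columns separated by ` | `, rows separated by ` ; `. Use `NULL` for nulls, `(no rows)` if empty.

BI210 | 3 | 5 ; EC200 | 4 | 4 ; EN101 | 1 | 4 ; PH150 | 2 | 5

Group enrollments by course.
Per group compute: MIN(credits), MAX(credits).
  BI210: ids {7, 9, 13} → MIN(credits)=3, MAX(credits)=5
  EC200: ids {4} → MIN(credits)=4, MAX(credits)=4
  EN101: ids {12, 18, 19, 26, 33} → MIN(credits)=1, MAX(credits)=4
  PH150: ids {6, 16, 31} → MIN(credits)=2, MAX(credits)=5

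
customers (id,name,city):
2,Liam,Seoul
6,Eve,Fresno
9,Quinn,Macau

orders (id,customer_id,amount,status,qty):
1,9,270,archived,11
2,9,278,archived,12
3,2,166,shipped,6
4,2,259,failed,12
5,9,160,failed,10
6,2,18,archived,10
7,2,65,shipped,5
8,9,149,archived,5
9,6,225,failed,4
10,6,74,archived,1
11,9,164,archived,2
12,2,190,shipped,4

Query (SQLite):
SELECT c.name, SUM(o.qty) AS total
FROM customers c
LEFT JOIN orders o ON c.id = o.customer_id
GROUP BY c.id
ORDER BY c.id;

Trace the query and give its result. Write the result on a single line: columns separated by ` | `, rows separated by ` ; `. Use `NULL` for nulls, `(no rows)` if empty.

LEFT JOIN keeps every customers row; unmatched ones get NULL for orders columns.
Group by customers.id and compute SUM(o.qty). SUM over an all-NULL group is NULL.
  2: ids {3, 4, 6, 7, 12} → SUM(o.qty)=37
  6: ids {9, 10} → SUM(o.qty)=5
  9: ids {1, 2, 5, 8, 11} → SUM(o.qty)=40

Liam | 37 ; Eve | 5 ; Quinn | 40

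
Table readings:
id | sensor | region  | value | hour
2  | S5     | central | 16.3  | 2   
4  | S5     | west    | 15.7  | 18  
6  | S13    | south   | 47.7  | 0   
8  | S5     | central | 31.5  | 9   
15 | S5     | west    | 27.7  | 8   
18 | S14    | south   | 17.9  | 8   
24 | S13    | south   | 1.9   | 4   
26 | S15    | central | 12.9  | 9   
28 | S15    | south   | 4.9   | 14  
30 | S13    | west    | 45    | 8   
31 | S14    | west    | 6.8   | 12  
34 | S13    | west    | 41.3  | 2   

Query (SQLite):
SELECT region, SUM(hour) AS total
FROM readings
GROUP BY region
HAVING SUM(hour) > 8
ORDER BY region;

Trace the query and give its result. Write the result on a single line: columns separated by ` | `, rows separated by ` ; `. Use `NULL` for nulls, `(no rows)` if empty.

central | 20 ; south | 26 ; west | 48

Partition readings by region; compute SUM(hour) within each group.
HAVING: keep groups where SUM(hour) > 8.
  central: ids {2, 8, 26} → SUM(hour)=20
  south: ids {6, 18, 24, 28} → SUM(hour)=26
  west: ids {4, 15, 30, 31, 34} → SUM(hour)=48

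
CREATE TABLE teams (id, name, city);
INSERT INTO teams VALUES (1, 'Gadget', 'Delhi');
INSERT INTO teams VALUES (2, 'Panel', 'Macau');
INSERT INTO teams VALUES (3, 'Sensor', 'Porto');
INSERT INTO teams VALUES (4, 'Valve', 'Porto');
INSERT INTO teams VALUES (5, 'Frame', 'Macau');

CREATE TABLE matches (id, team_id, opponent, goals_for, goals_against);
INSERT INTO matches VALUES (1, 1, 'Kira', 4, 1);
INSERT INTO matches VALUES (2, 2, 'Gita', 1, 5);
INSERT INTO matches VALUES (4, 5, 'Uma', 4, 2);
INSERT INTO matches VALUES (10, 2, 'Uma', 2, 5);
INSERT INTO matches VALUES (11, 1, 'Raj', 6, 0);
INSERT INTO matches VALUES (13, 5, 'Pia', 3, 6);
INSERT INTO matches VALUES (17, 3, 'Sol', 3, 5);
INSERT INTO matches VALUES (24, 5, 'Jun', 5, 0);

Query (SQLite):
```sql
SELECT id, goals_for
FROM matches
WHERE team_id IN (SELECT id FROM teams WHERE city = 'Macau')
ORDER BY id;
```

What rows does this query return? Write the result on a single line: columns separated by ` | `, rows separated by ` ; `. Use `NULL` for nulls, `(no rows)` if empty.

Inner query: teams.id where city = 'Macau'.
Outer: keep matches rows whose team_id is in that set.
Inner query → {2, 5}

2 | 1 ; 4 | 4 ; 10 | 2 ; 13 | 3 ; 24 | 5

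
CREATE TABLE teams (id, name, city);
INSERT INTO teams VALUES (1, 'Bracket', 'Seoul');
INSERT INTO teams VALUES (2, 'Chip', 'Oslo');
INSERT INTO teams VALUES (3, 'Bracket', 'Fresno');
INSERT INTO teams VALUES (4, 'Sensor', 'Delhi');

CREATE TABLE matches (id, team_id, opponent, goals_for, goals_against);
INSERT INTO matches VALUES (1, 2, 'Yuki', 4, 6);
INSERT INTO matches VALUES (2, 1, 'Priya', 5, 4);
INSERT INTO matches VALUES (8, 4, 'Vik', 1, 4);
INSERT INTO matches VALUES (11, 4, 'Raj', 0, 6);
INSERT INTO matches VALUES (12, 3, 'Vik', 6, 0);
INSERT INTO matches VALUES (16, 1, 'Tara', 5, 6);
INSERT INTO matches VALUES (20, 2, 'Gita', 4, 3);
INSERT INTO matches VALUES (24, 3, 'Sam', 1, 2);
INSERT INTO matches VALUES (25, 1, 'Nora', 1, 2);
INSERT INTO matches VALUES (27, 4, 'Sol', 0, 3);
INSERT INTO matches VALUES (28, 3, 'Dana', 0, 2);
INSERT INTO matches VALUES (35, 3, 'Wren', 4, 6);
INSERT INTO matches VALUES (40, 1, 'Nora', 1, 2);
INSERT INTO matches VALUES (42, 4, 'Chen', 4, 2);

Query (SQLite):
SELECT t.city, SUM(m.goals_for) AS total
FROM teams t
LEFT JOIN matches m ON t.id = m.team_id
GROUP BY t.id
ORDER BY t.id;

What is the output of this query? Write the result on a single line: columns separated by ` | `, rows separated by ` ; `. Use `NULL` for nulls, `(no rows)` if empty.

LEFT JOIN keeps every teams row; unmatched ones get NULL for matches columns.
Group by teams.id and compute SUM(m.goals_for). SUM over an all-NULL group is NULL.
  1: ids {2, 16, 25, 40} → SUM(m.goals_for)=12
  2: ids {1, 20} → SUM(m.goals_for)=8
  3: ids {12, 24, 28, 35} → SUM(m.goals_for)=11
  4: ids {8, 11, 27, 42} → SUM(m.goals_for)=5

Seoul | 12 ; Oslo | 8 ; Fresno | 11 ; Delhi | 5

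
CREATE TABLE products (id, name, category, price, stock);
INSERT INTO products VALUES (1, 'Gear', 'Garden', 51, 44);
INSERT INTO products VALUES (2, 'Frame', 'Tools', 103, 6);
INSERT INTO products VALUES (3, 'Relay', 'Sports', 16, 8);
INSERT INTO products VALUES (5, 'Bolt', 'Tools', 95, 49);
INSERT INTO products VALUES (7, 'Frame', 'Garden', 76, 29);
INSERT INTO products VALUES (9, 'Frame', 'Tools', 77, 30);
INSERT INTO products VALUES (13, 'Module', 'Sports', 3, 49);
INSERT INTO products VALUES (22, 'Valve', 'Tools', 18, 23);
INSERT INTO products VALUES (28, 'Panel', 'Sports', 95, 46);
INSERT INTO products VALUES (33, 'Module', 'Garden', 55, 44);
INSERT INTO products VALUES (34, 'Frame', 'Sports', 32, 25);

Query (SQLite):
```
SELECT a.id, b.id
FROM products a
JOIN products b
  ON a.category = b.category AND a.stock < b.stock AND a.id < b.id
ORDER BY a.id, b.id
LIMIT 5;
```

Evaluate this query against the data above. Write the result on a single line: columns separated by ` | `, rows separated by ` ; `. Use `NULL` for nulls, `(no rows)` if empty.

2 | 5 ; 2 | 9 ; 2 | 22 ; 3 | 13 ; 3 | 28

Pairs (a,b) with same category, a.stock < b.stock, a.id < b.id.
category groups: Garden:{1,7,33} Sports:{3,13,28,34} Tools:{2,5,9,22}
Ordered by (a.id, b.id); first 5.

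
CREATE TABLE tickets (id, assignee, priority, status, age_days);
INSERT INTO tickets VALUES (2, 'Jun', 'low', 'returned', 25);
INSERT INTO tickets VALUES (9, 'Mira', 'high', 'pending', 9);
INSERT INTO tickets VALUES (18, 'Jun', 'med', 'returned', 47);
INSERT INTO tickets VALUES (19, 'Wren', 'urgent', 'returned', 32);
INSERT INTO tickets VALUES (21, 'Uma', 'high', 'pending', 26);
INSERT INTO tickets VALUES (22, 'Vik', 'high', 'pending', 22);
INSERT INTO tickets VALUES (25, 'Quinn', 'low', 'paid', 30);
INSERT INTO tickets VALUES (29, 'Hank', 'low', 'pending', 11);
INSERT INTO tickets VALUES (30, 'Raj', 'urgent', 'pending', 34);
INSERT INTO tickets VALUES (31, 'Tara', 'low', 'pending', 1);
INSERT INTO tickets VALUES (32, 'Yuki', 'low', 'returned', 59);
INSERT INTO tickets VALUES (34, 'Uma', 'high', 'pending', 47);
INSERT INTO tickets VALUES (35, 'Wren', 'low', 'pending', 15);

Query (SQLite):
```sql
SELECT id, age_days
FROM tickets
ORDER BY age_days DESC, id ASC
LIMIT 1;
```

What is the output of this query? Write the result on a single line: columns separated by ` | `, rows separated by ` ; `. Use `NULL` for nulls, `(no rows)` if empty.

Sort by age_days desc, tiebreak id asc: (59, id=32), (47, id=18), (47, id=34), (34, id=30) …. Take first 1.

32 | 59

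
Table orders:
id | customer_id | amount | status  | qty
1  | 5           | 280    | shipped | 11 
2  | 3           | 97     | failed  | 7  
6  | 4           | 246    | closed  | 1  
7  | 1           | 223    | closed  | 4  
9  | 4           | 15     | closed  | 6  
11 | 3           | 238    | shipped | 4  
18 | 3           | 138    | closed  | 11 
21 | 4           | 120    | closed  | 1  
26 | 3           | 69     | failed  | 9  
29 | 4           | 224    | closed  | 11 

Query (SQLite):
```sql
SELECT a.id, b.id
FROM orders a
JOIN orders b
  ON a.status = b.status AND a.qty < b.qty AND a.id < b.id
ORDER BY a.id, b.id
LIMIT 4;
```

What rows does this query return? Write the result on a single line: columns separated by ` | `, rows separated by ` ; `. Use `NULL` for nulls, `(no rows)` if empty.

Pairs (a,b) with same status, a.qty < b.qty, a.id < b.id.
status groups: closed:{6,7,9,18,21,29} failed:{2,26} shipped:{1,11}
Ordered by (a.id, b.id); first 4.

2 | 26 ; 6 | 7 ; 6 | 9 ; 6 | 18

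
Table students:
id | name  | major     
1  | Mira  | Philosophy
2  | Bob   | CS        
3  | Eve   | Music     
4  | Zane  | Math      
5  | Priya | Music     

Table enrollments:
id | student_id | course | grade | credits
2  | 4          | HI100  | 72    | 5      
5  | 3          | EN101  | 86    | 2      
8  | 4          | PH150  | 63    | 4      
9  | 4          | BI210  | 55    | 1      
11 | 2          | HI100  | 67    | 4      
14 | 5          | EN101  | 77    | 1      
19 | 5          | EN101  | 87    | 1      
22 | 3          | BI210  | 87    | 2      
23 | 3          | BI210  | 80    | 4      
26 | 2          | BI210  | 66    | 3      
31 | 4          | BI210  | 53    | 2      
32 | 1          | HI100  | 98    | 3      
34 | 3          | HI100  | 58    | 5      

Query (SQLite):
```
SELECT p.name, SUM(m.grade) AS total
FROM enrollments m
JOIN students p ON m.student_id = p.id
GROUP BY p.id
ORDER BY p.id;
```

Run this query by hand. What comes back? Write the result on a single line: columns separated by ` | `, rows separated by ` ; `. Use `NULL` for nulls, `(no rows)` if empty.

Join each enrollments row to its students via student_id.
Group joined rows by students.id; compute SUM(m.grade) per group.
  1: ids {32} → SUM(m.grade)=98
  2: ids {11, 26} → SUM(m.grade)=133
  3: ids {5, 22, 23, 34} → SUM(m.grade)=311
  4: ids {2, 8, 9, 31} → SUM(m.grade)=243
  5: ids {14, 19} → SUM(m.grade)=164

Mira | 98 ; Bob | 133 ; Eve | 311 ; Zane | 243 ; Priya | 164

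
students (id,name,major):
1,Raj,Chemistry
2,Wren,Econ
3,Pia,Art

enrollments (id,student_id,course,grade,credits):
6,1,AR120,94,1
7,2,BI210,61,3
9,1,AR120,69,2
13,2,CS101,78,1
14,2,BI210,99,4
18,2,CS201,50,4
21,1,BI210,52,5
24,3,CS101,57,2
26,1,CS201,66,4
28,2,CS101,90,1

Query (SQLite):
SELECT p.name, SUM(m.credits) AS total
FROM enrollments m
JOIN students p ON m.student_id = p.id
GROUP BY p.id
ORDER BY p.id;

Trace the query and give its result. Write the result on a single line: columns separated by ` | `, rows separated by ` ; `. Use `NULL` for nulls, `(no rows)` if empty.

Join each enrollments row to its students via student_id.
Group joined rows by students.id; compute SUM(m.credits) per group.
  1: ids {6, 9, 21, 26} → SUM(m.credits)=12
  2: ids {7, 13, 14, 18, 28} → SUM(m.credits)=13
  3: ids {24} → SUM(m.credits)=2

Raj | 12 ; Wren | 13 ; Pia | 2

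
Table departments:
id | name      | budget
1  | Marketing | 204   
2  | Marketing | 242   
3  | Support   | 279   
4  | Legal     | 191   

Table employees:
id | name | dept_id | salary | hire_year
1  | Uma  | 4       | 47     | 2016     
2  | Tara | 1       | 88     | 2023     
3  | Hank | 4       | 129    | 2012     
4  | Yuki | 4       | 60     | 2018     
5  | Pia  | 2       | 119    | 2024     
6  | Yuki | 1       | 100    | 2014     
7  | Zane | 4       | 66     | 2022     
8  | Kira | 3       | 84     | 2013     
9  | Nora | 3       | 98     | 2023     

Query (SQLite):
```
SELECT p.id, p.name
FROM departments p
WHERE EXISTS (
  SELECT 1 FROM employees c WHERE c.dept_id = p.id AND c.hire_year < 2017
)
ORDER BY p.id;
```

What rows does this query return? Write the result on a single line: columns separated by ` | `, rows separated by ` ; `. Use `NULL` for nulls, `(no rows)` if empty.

1 | Marketing ; 3 | Support ; 4 | Legal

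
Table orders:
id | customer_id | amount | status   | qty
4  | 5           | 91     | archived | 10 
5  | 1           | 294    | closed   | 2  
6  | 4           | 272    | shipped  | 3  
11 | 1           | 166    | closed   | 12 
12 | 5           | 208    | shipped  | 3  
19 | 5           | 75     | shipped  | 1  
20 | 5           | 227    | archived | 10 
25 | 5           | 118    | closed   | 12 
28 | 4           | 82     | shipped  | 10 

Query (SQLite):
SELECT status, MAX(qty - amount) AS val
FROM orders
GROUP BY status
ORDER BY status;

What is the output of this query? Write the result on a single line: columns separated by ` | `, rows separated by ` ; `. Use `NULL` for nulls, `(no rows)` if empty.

For each row compute qty - amount.
Group by status; take MAX of the expression per group.
  archived: ids {4, 20} → MAX(qty - amount)=-81
  closed: ids {5, 11, 25} → MAX(qty - amount)=-106
  shipped: ids {6, 12, 19, 28} → MAX(qty - amount)=-72

archived | -81 ; closed | -106 ; shipped | -72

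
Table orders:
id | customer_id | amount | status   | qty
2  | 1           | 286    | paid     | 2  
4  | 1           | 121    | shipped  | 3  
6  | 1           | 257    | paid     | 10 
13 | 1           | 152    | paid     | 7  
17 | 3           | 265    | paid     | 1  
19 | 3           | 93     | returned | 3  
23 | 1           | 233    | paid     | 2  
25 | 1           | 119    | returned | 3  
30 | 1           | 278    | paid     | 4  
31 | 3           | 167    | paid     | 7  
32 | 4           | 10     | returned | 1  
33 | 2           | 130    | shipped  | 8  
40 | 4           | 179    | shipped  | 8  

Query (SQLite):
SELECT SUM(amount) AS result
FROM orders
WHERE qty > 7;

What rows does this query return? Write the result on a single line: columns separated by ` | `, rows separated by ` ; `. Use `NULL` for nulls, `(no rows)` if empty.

566

Rows where qty > 7 → amount values: [257, 130, 179].
SUM of non-NULL values = 566.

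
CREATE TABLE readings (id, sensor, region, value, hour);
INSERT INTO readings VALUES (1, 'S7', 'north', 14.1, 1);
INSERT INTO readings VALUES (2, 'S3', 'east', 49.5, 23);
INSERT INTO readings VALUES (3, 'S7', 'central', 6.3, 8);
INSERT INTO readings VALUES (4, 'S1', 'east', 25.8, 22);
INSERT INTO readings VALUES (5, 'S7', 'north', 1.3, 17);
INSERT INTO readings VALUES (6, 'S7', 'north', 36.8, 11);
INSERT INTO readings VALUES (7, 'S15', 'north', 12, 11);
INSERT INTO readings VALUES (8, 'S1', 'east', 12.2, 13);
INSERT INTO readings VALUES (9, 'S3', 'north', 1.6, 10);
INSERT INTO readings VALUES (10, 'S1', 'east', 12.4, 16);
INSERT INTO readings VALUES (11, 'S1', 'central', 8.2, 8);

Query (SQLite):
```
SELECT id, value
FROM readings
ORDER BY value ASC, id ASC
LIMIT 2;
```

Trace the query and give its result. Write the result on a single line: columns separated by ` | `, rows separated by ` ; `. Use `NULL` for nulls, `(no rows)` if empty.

5 | 1.3 ; 9 | 1.6

Sort by value asc, tiebreak id asc: (1.3, id=5), (1.6, id=9), (6.3, id=3), (8.2, id=11), (12, id=7) …. Take first 2.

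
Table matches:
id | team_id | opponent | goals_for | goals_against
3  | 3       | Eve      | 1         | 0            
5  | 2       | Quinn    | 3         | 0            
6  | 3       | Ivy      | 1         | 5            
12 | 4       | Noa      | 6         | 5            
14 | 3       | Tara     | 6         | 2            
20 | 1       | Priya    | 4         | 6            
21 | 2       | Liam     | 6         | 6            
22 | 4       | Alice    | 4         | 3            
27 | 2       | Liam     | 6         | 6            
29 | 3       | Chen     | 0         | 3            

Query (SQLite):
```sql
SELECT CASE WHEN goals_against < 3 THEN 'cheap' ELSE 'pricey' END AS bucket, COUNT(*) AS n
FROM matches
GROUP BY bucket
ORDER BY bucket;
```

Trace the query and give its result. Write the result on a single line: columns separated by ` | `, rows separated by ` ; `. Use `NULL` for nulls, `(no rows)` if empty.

cheap | 3 ; pricey | 7

Bucket rows by goals_against < 3 → 'cheap' else 'pricey'; count each bucket.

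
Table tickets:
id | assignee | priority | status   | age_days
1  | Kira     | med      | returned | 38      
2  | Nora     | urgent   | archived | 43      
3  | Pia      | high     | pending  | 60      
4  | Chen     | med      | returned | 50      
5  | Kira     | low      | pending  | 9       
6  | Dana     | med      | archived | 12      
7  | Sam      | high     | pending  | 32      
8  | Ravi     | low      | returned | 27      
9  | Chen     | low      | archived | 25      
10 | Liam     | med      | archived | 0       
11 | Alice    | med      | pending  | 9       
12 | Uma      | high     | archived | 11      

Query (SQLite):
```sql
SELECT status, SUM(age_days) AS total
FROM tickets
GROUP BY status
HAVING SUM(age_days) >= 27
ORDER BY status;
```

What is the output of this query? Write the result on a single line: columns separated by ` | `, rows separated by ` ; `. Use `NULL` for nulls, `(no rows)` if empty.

Partition tickets by status; compute SUM(age_days) within each group.
HAVING: keep groups where SUM(age_days) >= 27.
  archived: ids {2, 6, 9, 10, 12} → SUM(age_days)=91
  pending: ids {3, 5, 7, 11} → SUM(age_days)=110
  returned: ids {1, 4, 8} → SUM(age_days)=115

archived | 91 ; pending | 110 ; returned | 115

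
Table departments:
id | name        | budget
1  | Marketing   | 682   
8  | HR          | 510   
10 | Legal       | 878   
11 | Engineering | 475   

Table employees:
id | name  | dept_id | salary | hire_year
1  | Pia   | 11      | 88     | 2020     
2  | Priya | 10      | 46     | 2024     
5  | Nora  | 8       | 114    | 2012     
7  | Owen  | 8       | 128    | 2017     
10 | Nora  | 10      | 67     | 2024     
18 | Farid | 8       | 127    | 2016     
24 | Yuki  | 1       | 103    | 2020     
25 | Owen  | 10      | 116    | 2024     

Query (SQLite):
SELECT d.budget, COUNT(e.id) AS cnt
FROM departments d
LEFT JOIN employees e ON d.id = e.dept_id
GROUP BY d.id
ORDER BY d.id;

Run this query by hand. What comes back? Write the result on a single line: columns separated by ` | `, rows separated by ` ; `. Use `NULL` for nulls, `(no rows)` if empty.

682 | 1 ; 510 | 3 ; 878 | 3 ; 475 | 1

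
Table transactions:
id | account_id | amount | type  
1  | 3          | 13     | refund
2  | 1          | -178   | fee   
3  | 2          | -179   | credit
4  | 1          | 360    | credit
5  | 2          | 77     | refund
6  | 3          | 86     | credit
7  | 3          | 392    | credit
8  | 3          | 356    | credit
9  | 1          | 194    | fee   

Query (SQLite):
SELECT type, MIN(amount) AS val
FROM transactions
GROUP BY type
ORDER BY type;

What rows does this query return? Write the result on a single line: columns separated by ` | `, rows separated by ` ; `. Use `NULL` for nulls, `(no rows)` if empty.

Partition transactions by type; compute MIN(amount) within each group.
  credit: ids {3, 4, 6, 7, 8} → MIN(amount)=-179
  fee: ids {2, 9} → MIN(amount)=-178
  refund: ids {1, 5} → MIN(amount)=13

credit | -179 ; fee | -178 ; refund | 13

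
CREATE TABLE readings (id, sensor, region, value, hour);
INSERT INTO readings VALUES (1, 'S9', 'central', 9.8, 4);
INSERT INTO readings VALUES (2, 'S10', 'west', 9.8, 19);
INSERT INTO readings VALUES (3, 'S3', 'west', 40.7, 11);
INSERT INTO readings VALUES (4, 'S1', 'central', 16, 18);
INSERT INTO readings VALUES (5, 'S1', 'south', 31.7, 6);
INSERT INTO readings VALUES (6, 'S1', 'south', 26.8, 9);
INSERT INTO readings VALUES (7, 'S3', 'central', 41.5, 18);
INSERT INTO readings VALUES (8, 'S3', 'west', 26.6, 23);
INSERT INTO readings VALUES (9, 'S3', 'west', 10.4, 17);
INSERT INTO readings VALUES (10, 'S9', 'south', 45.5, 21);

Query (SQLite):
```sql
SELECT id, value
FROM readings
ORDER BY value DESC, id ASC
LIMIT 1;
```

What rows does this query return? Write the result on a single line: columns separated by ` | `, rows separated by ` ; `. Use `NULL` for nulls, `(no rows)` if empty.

10 | 45.5

Sort by value desc, tiebreak id asc: (45.5, id=10), (41.5, id=7), (40.7, id=3), (31.7, id=5) …. Take first 1.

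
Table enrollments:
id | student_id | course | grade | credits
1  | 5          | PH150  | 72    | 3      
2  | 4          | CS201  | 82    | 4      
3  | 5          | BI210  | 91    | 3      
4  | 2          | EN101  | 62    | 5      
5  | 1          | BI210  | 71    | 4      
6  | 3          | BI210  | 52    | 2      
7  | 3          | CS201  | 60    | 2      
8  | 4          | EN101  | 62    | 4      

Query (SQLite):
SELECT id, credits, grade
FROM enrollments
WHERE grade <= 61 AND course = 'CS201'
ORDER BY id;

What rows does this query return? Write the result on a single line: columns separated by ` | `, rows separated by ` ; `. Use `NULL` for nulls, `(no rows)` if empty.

7 | 2 | 60

grade <= 61: ids {6, 7}
course = 'CS201': ids {2, 7}
Combine with AND.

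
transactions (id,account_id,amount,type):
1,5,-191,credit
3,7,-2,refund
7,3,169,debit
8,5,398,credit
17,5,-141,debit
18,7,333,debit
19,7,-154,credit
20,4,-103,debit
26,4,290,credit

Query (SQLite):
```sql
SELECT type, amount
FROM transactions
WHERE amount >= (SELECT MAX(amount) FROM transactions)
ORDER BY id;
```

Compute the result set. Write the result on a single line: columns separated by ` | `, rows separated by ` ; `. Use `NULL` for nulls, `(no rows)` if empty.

Scalar subquery: MAX(amount) over all transactions rows = 398.
Keep rows where amount >= that value.

credit | 398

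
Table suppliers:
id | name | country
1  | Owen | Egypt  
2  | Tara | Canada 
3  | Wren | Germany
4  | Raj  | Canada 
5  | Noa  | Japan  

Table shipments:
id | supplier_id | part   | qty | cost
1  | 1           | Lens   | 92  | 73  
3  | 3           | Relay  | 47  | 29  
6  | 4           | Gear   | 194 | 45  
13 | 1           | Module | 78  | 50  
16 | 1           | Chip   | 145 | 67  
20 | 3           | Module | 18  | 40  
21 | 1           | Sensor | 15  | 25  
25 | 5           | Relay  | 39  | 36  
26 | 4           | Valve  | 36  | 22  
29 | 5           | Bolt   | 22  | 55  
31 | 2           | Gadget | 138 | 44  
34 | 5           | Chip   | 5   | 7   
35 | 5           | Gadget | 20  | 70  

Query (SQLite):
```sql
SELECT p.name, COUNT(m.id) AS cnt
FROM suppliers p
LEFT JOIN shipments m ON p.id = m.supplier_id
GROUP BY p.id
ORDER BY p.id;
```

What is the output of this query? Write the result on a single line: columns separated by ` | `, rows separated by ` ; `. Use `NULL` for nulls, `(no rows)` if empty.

LEFT JOIN keeps every suppliers row; unmatched ones get NULL for shipments columns.
Group by suppliers.id and compute COUNT(m.id). COUNT(col) of an all-NULL group is 0.
  1: ids {1, 13, 16, 21} → COUNT(m.id)=4
  2: ids {31} → COUNT(m.id)=1
  3: ids {3, 20} → COUNT(m.id)=2
  4: ids {6, 26} → COUNT(m.id)=2
  5: ids {25, 29, 34, 35} → COUNT(m.id)=4

Owen | 4 ; Tara | 1 ; Wren | 2 ; Raj | 2 ; Noa | 4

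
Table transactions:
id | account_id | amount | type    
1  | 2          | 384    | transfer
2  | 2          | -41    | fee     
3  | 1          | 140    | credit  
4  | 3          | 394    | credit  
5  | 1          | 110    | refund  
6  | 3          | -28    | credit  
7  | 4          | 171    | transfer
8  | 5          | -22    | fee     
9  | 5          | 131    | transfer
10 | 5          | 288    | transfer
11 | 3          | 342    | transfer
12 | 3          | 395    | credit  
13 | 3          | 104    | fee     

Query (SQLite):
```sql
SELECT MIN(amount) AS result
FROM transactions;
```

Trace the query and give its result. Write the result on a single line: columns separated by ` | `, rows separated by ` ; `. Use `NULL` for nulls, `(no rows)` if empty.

-41

All amount values: [384, -41, 140, 394, 110, -28, 171, -22, 131, 288, 342, 395, 104].
MIN of non-NULL values = -41.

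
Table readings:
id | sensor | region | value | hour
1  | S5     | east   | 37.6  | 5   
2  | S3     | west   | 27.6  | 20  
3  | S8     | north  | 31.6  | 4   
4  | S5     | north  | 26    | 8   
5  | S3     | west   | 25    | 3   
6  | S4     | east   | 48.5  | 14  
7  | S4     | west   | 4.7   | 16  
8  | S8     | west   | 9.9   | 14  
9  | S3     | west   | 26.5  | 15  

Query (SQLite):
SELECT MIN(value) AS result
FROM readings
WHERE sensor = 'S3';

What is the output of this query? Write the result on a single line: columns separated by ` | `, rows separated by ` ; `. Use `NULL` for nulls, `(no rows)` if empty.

Rows where sensor='S3' → value values: [27.6, 25, 26.5].
MIN of non-NULL values = 25.

25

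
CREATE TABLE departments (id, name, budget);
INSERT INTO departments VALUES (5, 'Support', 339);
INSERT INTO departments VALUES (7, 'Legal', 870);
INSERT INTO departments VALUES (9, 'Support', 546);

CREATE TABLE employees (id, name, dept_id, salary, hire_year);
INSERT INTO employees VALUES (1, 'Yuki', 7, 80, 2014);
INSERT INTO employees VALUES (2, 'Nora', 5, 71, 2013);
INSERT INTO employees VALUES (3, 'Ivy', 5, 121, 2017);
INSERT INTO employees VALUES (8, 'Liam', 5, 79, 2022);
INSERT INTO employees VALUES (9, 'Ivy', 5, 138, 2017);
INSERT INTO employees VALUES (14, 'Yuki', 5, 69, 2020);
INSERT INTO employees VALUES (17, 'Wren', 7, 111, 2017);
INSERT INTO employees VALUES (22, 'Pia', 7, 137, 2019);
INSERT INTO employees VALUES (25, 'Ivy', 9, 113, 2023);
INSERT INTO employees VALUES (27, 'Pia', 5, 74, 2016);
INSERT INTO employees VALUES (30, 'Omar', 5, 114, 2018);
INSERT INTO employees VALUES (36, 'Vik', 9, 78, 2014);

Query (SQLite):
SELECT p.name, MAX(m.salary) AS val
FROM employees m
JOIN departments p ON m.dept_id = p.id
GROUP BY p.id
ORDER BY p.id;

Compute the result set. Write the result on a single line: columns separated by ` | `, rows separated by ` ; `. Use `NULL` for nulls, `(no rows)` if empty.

Support | 138 ; Legal | 137 ; Support | 113

Join each employees row to its departments via dept_id.
Group joined rows by departments.id; compute MAX(m.salary) per group.
  5: ids {2, 3, 8, 9, 14, 27, 30} → MAX(m.salary)=138
  7: ids {1, 17, 22} → MAX(m.salary)=137
  9: ids {25, 36} → MAX(m.salary)=113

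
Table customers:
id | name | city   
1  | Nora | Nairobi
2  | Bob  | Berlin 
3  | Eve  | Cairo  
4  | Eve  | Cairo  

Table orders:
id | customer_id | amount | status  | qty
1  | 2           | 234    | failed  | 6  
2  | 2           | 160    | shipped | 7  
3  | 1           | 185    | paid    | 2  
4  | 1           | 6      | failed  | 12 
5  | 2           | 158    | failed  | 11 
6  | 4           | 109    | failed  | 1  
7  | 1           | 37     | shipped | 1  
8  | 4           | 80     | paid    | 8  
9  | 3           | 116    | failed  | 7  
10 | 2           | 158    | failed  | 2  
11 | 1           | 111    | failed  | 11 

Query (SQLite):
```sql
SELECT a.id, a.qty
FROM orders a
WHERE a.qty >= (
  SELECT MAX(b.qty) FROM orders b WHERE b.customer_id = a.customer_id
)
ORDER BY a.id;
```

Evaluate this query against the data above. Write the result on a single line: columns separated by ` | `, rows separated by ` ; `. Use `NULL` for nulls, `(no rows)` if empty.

For each orders row a, compute MAX(qty) over rows sharing a.customer_id.
Keep row a if a.qty >= that per-group MAX.
  customer_id=1: MAX(qty) = 12
  customer_id=2: MAX(qty) = 11
  customer_id=3: MAX(qty) = 7
  customer_id=4: MAX(qty) = 8

4 | 12 ; 5 | 11 ; 8 | 8 ; 9 | 7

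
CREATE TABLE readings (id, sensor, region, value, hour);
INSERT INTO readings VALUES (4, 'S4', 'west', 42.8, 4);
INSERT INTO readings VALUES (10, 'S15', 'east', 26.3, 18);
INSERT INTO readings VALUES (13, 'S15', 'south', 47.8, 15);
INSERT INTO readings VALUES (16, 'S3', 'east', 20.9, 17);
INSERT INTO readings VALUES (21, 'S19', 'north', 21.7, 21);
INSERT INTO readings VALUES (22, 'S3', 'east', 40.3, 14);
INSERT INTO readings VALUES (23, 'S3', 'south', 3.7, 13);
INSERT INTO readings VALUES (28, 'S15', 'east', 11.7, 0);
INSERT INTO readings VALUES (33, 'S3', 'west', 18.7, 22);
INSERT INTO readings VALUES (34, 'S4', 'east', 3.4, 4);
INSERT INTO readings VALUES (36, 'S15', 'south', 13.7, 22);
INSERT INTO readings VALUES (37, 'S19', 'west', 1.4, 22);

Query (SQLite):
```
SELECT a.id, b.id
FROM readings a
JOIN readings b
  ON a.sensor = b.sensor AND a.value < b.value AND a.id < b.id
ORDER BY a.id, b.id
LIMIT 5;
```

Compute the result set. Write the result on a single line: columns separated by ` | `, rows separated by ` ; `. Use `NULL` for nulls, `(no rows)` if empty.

10 | 13 ; 16 | 22 ; 23 | 33 ; 28 | 36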